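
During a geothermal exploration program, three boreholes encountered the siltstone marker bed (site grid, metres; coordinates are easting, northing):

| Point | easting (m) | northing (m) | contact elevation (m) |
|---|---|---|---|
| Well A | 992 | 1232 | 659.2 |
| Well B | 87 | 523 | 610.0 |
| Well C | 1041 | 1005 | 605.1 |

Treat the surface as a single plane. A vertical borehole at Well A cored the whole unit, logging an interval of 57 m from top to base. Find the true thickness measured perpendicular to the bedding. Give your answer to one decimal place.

Two edge vectors: Well A→Well B = (-905, -709, -49.2), Well A→Well C = (49, -227, -54.1).
Normal n = (Well A→Well B) × (Well A→Well C) = (27188.5, -51371.3, 240176).
So ∂z/∂easting = −n_x/n_z = −0.11320 and ∂z/∂northing = −n_y/n_z = 0.21389.
|∇z| = √(a²+b²) = 0.24200, so dip δ = arctan(0.24200) = 13.60°.
True thickness = vertical thickness × cos δ = 57 × cos 13.60° = 55.4 m.

55.4 m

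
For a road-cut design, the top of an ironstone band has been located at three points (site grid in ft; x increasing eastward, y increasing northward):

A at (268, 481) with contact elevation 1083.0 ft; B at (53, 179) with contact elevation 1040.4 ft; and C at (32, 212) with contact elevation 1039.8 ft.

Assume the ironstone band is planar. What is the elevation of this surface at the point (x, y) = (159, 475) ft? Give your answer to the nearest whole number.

1070 ft

Let the plane be z = a·x + b·y + c.
B−A: −215a − 302b = −42.6;  C−A: −236a − 269b = −43.2.
Solving gives a = 0.11811, b = 0.05698.
Then c = 1083 − a·268 − b·481 = 1023.94.
At (159, 475): z = 18.8 + 27.1 + 1023.94 = 1069.8 ft.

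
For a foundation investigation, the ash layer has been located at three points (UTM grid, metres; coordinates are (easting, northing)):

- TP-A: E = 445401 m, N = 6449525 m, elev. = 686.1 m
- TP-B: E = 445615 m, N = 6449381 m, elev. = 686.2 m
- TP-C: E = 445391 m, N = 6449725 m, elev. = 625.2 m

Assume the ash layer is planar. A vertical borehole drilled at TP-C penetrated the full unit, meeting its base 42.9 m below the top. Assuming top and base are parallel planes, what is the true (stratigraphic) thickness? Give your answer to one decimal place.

Two edge vectors: TP-A→TP-B = (214, -144, 0.1), TP-A→TP-C = (-10, 200, -60.9).
Normal n = (TP-A→TP-B) × (TP-A→TP-C) = (8749.6, 13031.6, 41360).
So ∂z/∂E = −n_x/n_z = −0.21155 and ∂z/∂N = −n_y/n_z = −0.31508.
|∇z| = √(a²+b²) = 0.37951, so dip δ = arctan(0.37951) = 20.78°.
True thickness = vertical thickness × cos δ = 42.9 × cos 20.78° = 40.1 m.

40.1 m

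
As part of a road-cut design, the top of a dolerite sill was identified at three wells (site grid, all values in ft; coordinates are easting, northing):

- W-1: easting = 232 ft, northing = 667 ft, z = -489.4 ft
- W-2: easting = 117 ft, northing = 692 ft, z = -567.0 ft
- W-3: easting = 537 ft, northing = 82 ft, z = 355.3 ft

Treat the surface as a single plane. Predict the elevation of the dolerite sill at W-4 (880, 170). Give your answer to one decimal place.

386.5 ft

Two edge vectors: W-1→W-2 = (-115, 25, -77.6), W-1→W-3 = (305, -585, 844.7).
Normal n = (W-1→W-2) × (W-1→W-3) = (-24278.5, 73472.5, 59650).
So ∂z/∂easting = −n_x/n_z = 0.40702 and ∂z/∂northing = −n_y/n_z = −1.23173.
Intercept c from W-1: -489.4 − 94.43 + 821.56 = 237.73.
At (880, 170): z = 358.2 − 209.4 + 237.73 = 386.5 ft.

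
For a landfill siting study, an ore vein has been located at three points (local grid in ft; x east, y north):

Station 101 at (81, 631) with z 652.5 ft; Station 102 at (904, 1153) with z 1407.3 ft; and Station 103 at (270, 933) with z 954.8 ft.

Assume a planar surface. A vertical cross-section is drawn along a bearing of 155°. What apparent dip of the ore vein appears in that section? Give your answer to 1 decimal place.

Let the plane be z = a·x + b·y + c.
Station 102−Station 101: 823a + 522b = 754.8;  Station 103−Station 101: 189a + 302b = 302.3.
Solving gives a = 0.46801, b = 0.70810.
Unit vector along 155° is (sin 155°, cos 155°) = (0.4226, -0.9063).
Slope in that direction = a·(0.4226) + b·(-0.9063) = −0.44397.
Apparent dip = arctan|0.44397| = 23.9° (true dip is 40.3°, so apparent ≤ true as expected).

23.9°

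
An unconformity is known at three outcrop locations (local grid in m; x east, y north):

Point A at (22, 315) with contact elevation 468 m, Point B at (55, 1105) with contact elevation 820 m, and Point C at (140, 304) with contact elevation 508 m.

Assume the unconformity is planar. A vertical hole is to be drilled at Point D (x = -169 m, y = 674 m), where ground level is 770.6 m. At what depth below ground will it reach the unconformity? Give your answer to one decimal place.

220.7 m

Let the plane be z = a·x + b·y + c.
Point B−Point A: 33a + 790b = 352;  Point C−Point A: 118a − 11b = 40.
Solving gives a = 0.379043, b = 0.429736.
Then c = 468 − a·22 − b·315 = 324.29.
At (-169, 674): z_contact = −64.06 + 289.64 + 324.29 = 549.88 m.
Depth below ground = 770.6 − 549.88 = 220.7 m.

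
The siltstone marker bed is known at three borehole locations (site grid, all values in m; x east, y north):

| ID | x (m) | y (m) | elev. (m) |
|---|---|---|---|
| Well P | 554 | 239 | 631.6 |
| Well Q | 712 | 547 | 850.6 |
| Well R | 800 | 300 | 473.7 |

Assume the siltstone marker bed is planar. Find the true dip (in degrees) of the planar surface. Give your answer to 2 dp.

56.60°

Two edge vectors: Well P→Well Q = (158, 308, 219), Well P→Well R = (246, 61, -157.9).
Normal n = (Well P→Well Q) × (Well P→Well R) = (-61992.2, 78822.2, -66130).
So ∂z/∂x = −n_x/n_z = −0.93743 and ∂z/∂y = −n_y/n_z = 1.19193.
Gradient magnitude |∇z| = √(a² + b²) = √(0.87877 + 1.42069) = 1.51640.
True dip = arctan(1.51640) = 56.60°, dipping toward SE (azimuth ≈ 142°).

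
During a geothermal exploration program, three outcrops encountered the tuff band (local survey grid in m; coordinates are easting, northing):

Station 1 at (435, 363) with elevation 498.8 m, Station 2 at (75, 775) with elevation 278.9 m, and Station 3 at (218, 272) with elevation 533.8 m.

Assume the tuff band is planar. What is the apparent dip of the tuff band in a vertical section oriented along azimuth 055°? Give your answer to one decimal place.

13.8°

Two edge vectors: Station 1→Station 2 = (-360, 412, -219.9), Station 1→Station 3 = (-217, -91, 35).
Normal n = (Station 1→Station 2) × (Station 1→Station 3) = (-5590.9, 60318.3, 122164).
So ∂z/∂easting = −n_x/n_z = 0.04577 and ∂z/∂northing = −n_y/n_z = −0.49375.
Unit vector along 055° is (sin 55°, cos 55°) = (0.8192, 0.5736).
Slope in that direction = a·(0.8192) + b·(0.5736) = −0.24571.
Apparent dip = arctan|0.24571| = 13.8° (true dip is 26.4°, so apparent ≤ true as expected).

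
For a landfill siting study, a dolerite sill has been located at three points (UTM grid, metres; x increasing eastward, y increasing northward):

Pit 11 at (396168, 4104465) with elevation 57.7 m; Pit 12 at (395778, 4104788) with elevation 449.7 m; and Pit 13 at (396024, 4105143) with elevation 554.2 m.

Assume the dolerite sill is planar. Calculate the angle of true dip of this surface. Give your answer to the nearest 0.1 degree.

38.4°

Let the plane be z = a·x + b·y + c.
Pit 12−Pit 11: −390a + 323b = 392;  Pit 13−Pit 11: −144a + 678b = 496.5.
Solving gives a = −0.48372, b = 0.62956.
Gradient magnitude |∇z| = √(a² + b²) = √(0.23399 + 0.39635) = 0.79394.
True dip = arctan(0.79394) = 38.4°, dipping toward SE (azimuth ≈ 142°).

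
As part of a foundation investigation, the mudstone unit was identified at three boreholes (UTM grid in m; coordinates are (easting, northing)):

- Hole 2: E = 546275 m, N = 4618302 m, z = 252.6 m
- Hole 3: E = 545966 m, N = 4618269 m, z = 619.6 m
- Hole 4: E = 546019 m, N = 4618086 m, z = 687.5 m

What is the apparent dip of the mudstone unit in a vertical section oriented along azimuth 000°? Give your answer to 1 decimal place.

34.7°

Two edge vectors: Hole 2→Hole 3 = (-309, -33, 367), Hole 2→Hole 4 = (-256, -216, 434.9).
Normal n = (Hole 2→Hole 3) × (Hole 2→Hole 4) = (64920.3, 40432.1, 58296).
So ∂z/∂E = −n_x/n_z = −1.11363 and ∂z/∂N = −n_y/n_z = −0.69357.
Unit vector along 000° is (sin 0°, cos 0°) = (0.0000, 1.0000).
Slope in that direction = a·(0.0000) + b·(1.0000) = −0.69357.
Apparent dip = arctan|0.69357| = 34.7° (true dip is 52.7°, so apparent ≤ true as expected).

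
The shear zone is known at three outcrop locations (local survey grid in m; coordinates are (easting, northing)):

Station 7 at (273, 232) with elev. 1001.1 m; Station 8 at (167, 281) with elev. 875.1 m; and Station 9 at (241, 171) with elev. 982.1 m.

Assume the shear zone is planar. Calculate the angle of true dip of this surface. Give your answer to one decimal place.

Two edge vectors: Station 7→Station 8 = (-106, 49, -126), Station 7→Station 9 = (-32, -61, -19).
Normal n = (Station 7→Station 8) × (Station 7→Station 9) = (-8617, 2018, 8034).
So ∂z/∂E = −n_x/n_z = 1.07257 and ∂z/∂N = −n_y/n_z = −0.25118.
Gradient magnitude |∇z| = √(a² + b²) = √(1.15040 + 0.06309) = 1.10159.
True dip = arctan(1.10159) = 47.8°, dipping toward WNW (azimuth ≈ 283°).

47.8°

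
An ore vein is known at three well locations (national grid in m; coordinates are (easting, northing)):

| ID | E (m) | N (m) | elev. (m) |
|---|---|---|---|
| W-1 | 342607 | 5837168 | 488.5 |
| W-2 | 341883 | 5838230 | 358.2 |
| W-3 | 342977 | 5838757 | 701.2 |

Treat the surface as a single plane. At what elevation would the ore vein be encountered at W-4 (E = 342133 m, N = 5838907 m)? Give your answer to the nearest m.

475 m

Two edge vectors: W-1→W-2 = (-724, 1062, -130.3), W-1→W-3 = (370, 1589, 212.7).
Normal n = (W-1→W-2) × (W-1→W-3) = (432934.1, 105783.8, -1543376).
So ∂z/∂E = −n_x/n_z = 0.28051110 and ∂z/∂N = −n_y/n_z = 0.06854052.
Intercept c from W-1: 488.5 − 96105.07 − 400082.55 = −495699.12.
At (342133, 5838907): z = 95972.1 + 400201.7 − 495699.12 = 474.7 m.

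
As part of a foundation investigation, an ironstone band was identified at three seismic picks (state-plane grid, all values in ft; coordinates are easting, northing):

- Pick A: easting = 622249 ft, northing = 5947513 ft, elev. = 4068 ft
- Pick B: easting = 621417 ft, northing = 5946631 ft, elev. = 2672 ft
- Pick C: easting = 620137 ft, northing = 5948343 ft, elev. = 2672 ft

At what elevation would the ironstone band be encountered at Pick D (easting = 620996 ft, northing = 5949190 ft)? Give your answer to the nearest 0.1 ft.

4068.8 ft

Let the plane be z = a·easting + b·northing + c.
Pick B−Pick A: −832a − 882b = −1396;  Pick C−Pick A: −2112a + 830b = −1396.
Solving gives a = 0.936008622, b = 0.699819531.
Then c = 4068 − a·622249 − b·5947513 = −4740548.19.
At (620996, 5949190): z = 581257.6 + 4163359.4 − 4740548.19 = 4068.8 ft.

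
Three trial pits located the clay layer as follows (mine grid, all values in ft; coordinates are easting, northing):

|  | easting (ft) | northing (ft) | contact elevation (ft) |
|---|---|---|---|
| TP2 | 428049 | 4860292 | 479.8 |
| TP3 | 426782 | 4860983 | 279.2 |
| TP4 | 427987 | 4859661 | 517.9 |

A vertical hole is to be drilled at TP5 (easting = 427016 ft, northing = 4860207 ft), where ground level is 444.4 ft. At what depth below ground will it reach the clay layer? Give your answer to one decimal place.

Two edge vectors: TP2→TP3 = (-1267, 691, -200.6), TP2→TP4 = (-62, -631, 38.1).
Normal n = (TP2→TP3) × (TP2→TP4) = (-100251.5, 60709.9, 842319).
So ∂z/∂easting = −n_x/n_z = 0.119018448 and ∂z/∂northing = −n_y/n_z = −0.072074713.
Intercept c from TP2: 479.8 − 50945.73 + 350304.15 = 299838.22.
At (427016, 4860207): z_contact = 50822.78 − 350298.02 + 299838.22 = 362.98 ft.
Depth below ground = 444.4 − 362.98 = 81.4 ft.

81.4 ft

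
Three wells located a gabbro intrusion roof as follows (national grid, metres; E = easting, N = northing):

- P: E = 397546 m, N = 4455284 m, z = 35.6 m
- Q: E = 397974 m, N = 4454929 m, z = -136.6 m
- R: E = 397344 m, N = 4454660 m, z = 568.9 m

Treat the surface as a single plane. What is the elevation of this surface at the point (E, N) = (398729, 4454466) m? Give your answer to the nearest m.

-534 m

Two edge vectors: P→Q = (428, -355, -172.2), P→R = (-202, -624, 533.3).
Normal n = (P→Q) × (P→R) = (-296774.3, -193468, -338782).
So ∂z/∂E = −n_x/n_z = −0.87600374 and ∂z/∂N = −n_y/n_z = −0.57106930.
Intercept c from P: 35.6 + 348251.78 + 2544275.92 = 2892563.30.
At (398729, 4454466): z = −349288.1 − 2543808.8 + 2892563.30 = -533.6 m.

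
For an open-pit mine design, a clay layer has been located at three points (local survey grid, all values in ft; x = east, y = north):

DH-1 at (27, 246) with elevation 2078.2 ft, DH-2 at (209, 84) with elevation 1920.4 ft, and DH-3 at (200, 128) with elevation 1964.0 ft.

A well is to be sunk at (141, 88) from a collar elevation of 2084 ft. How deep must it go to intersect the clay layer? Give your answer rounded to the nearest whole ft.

161 ft

Two edge vectors: DH-1→DH-2 = (182, -162, -157.8), DH-1→DH-3 = (173, -118, -114.2).
Normal n = (DH-1→DH-2) × (DH-1→DH-3) = (-120, -6515, 6550).
So ∂z/∂x = −n_x/n_z = 0.01832 and ∂z/∂y = −n_y/n_z = 0.99466.
Intercept c from DH-1: 2078.2 − 0.49 − 244.69 = 1833.02.
At (141, 88): z_contact = 2.6 + 87.5 + 1833.02 = 1923.1 ft.
Depth below ground = 2084 − 1923.1 = 161 ft.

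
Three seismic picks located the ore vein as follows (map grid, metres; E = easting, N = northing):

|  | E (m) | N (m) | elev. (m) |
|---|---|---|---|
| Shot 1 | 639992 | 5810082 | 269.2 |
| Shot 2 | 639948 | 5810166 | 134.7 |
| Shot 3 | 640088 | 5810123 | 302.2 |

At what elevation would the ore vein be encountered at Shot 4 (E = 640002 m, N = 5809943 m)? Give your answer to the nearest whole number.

439 m

Two edge vectors: Shot 1→Shot 2 = (-44, 84, -134.5), Shot 1→Shot 3 = (96, 41, 33).
Normal n = (Shot 1→Shot 2) × (Shot 1→Shot 3) = (8286.5, -11460, -9868).
So ∂z/∂E = −n_x/n_z = 0.83973450 and ∂z/∂N = −n_y/n_z = −1.16132955.
Intercept c from Shot 1: 269.2 − 537423.36 + 6747419.91 = 6210265.76.
At (640002, 5809943): z = 537431.8 − 6747258.5 + 6210265.76 = 439.0 m.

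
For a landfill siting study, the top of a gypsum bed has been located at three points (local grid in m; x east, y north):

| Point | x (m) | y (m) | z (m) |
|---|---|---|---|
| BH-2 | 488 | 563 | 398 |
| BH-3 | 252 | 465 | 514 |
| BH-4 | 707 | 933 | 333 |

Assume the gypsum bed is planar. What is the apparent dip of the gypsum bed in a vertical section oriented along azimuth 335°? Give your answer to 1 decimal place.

Two edge vectors: BH-2→BH-3 = (-236, -98, 116), BH-2→BH-4 = (219, 370, -65).
Normal n = (BH-2→BH-3) × (BH-2→BH-4) = (-36550, 10064, -65858).
So ∂z/∂x = −n_x/n_z = −0.55498 and ∂z/∂y = −n_y/n_z = 0.15281.
Unit vector along 335° is (sin 335°, cos 335°) = (-0.4226, 0.9063).
Slope in that direction = a·(-0.4226) + b·(0.9063) = 0.37304.
Apparent dip = arctan|0.37304| = 20.5° (true dip is 29.9°, so apparent ≤ true as expected).

20.5°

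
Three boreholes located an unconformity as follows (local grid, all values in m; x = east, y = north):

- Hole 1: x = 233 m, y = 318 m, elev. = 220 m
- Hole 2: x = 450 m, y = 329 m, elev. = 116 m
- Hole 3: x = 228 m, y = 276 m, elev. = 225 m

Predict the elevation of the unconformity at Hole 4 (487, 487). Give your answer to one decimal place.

Let the plane be z = a·x + b·y + c.
Hole 2−Hole 1: 217a + 11b = −104;  Hole 3−Hole 1: −5a − 42b = 5.
Solving gives a = −0.47610, b = −0.06237.
Then c = 220 − a·233 − b·318 = 350.76.
At (487, 487): z = −231.9 − 30.4 + 350.76 = 88.5 m.

88.5 m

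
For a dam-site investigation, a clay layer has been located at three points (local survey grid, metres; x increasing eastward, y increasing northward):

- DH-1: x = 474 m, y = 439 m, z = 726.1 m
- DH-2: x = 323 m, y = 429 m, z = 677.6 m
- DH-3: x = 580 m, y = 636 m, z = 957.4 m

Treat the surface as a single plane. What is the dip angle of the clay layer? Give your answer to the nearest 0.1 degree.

Two edge vectors: DH-1→DH-2 = (-151, -10, -48.5), DH-1→DH-3 = (106, 197, 231.3).
Normal n = (DH-1→DH-2) × (DH-1→DH-3) = (7241.5, 29785.3, -28687).
So ∂z/∂x = −n_x/n_z = 0.25243 and ∂z/∂y = −n_y/n_z = 1.03829.
Gradient magnitude |∇z| = √(a² + b²) = √(0.06372 + 1.07804) = 1.06853.
True dip = arctan(1.06853) = 46.9°, dipping toward SSW (azimuth ≈ 194°).

46.9°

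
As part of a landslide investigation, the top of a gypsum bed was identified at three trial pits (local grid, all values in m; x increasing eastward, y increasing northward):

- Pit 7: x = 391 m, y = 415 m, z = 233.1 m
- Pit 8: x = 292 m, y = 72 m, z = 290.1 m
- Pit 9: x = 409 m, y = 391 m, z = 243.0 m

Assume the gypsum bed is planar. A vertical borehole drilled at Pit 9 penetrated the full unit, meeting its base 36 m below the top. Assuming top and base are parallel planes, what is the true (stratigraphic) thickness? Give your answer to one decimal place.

Let the plane be z = a·x + b·y + c.
Pit 8−Pit 7: −99a − 343b = 57;  Pit 9−Pit 7: 18a − 24b = 9.9.
Solving gives a = 0.23716, b = −0.23463.
|∇z| = √(a²+b²) = 0.33361, so dip δ = arctan(0.33361) = 18.45°.
True thickness = vertical thickness × cos δ = 36 × cos 18.45° = 34.1 m.

34.1 m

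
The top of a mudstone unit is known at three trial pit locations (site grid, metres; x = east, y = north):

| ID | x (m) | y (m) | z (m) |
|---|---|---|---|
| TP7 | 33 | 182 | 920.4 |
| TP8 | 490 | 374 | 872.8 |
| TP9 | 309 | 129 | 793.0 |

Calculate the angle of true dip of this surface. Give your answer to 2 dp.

34.23°

Two edge vectors: TP7→TP8 = (457, 192, -47.6), TP7→TP9 = (276, -53, -127.4).
Normal n = (TP7→TP8) × (TP7→TP9) = (-26983.6, 45084.2, -77213).
So ∂z/∂x = −n_x/n_z = −0.34947 and ∂z/∂y = −n_y/n_z = 0.58389.
Gradient magnitude |∇z| = √(a² + b²) = √(0.12213 + 0.34093) = 0.68049.
True dip = arctan(0.68049) = 34.23°, dipping toward SSE (azimuth ≈ 149°).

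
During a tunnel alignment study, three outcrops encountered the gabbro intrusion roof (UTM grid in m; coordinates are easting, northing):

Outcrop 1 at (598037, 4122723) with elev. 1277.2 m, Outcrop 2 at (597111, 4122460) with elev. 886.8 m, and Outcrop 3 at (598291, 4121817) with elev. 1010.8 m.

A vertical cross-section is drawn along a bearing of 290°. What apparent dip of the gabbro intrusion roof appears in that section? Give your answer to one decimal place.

9.3°

Two edge vectors: Outcrop 1→Outcrop 2 = (-926, -263, -390.4), Outcrop 1→Outcrop 3 = (254, -906, -266.4).
Normal n = (Outcrop 1→Outcrop 2) × (Outcrop 1→Outcrop 3) = (-283639.2, -345848, 905758).
So ∂z/∂easting = −n_x/n_z = 0.31315 and ∂z/∂northing = −n_y/n_z = 0.38183.
Unit vector along 290° is (sin 290°, cos 290°) = (-0.9397, 0.3420).
Slope in that direction = a·(-0.9397) + b·(0.3420) = −0.16367.
Apparent dip = arctan|0.16367| = 9.3° (true dip is 26.3°, so apparent ≤ true as expected).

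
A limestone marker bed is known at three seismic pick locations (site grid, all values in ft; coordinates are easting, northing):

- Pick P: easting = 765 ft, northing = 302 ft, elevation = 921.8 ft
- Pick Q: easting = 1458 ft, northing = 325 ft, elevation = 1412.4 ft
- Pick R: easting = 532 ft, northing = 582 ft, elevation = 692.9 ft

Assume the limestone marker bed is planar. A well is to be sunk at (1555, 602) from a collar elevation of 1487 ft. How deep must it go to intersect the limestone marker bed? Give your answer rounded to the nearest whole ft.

Two edge vectors: Pick P→Pick Q = (693, 23, 490.6), Pick P→Pick R = (-233, 280, -228.9).
Normal n = (Pick P→Pick Q) × (Pick P→Pick R) = (-142632.7, 44317.9, 199399).
So ∂z/∂easting = −n_x/n_z = 0.71531 and ∂z/∂northing = −n_y/n_z = −0.22226.
Intercept c from Pick P: 921.8 − 547.21 + 67.12 = 441.71.
At (1555, 602): z_contact = 1112.3 − 133.8 + 441.71 = 1420.2 ft.
Depth below ground = 1487 − 1420.2 = 67 ft.

67 ft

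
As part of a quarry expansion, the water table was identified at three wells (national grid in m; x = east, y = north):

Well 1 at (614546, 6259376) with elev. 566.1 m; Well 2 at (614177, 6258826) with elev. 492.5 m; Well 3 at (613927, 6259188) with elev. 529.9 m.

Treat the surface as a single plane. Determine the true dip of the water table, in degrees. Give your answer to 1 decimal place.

Let the plane be z = a·x + b·y + c.
Well 2−Well 1: −369a − 550b = −73.6;  Well 3−Well 1: −619a − 188b = −36.2.
Solving gives a = 0.02240, b = 0.11879.
Gradient magnitude |∇z| = √(a² + b²) = √(0.00050 + 0.01411) = 0.12088.
True dip = arctan(0.12088) = 6.9°, dipping toward S (azimuth ≈ 191°).

6.9°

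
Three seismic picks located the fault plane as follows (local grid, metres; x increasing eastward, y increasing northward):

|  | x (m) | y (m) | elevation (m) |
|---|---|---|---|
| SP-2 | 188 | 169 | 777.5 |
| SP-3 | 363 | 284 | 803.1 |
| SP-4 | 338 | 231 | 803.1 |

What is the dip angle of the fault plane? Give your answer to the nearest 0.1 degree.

Let the plane be z = a·x + b·y + c.
SP-3−SP-2: 175a + 115b = 25.6;  SP-4−SP-2: 150a + 62b = 25.6.
Solving gives a = 0.21200, b = −0.10000.
Gradient magnitude |∇z| = √(a² + b²) = √(0.04494 + 0.01000) = 0.23440.
True dip = arctan(0.23440) = 13.2°, dipping toward WNW (azimuth ≈ 295°).

13.2°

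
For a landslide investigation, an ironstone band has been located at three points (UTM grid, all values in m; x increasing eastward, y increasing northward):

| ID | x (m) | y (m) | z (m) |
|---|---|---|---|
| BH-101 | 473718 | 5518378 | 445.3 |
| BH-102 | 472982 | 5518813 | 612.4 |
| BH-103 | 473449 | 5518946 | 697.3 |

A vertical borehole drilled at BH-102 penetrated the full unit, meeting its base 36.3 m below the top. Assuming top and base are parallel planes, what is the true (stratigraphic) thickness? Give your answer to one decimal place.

Let the plane be z = a·x + b·y + c.
BH-102−BH-101: −736a + 435b = 167.1;  BH-103−BH-101: −269a + 568b = 252.
Solving gives a = 0.04886, b = 0.46680.
|∇z| = √(a²+b²) = 0.46935, so dip δ = arctan(0.46935) = 25.14°.
True thickness = vertical thickness × cos δ = 36.3 × cos 25.14° = 32.9 m.

32.9 m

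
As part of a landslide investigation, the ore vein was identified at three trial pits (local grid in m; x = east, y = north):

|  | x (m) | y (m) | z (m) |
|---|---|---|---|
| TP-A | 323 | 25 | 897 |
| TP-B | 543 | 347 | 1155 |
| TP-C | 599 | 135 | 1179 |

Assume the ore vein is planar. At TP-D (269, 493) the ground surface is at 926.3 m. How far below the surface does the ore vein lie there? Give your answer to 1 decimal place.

15.1 m

Let the plane be z = a·x + b·y + c.
TP-B−TP-A: 220a + 322b = 258;  TP-C−TP-A: 276a + 110b = 282.
Solving gives a = 0.96524, b = 0.14176.
Then c = 897 − a·323 − b·25 = 581.68.
At (269, 493): z_contact = 259.65 + 69.89 + 581.68 = 911.22 m.
Depth below ground = 926.3 − 911.22 = 15.1 m.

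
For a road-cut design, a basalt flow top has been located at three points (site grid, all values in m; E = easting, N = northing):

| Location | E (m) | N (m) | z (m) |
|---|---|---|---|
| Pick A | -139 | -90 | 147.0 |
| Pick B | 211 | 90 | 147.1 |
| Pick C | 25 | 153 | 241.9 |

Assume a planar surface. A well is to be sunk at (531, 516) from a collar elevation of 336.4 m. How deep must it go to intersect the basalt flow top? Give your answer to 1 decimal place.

Two edge vectors: Pick A→Pick B = (350, 180, 0.1), Pick A→Pick C = (164, 243, 94.9).
Normal n = (Pick A→Pick B) × (Pick A→Pick C) = (17057.7, -33198.6, 55530).
So ∂z/∂E = −n_x/n_z = −0.30718 and ∂z/∂N = −n_y/n_z = 0.59785.
Intercept c from Pick A: 147 − 42.70 + 53.81 = 158.11.
At (531, 516): z_contact = −163.11 + 308.49 + 158.11 = 303.49 m.
Depth below ground = 336.4 − 303.49 = 32.9 m.

32.9 m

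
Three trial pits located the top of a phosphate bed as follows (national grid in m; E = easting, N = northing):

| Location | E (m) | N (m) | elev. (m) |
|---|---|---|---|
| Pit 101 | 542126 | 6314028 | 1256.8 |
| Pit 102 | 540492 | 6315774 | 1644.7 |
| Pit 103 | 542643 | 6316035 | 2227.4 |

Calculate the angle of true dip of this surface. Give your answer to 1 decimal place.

Let the plane be z = a·E + b·N + c.
Pit 102−Pit 101: −1634a + 1746b = 387.9;  Pit 103−Pit 101: 517a + 2007b = 970.6.
Solving gives a = 0.21906, b = 0.42718.
Gradient magnitude |∇z| = √(a² + b²) = √(0.04799 + 0.18248) = 0.48007.
True dip = arctan(0.48007) = 25.6°, dipping toward SSW (azimuth ≈ 207°).

25.6°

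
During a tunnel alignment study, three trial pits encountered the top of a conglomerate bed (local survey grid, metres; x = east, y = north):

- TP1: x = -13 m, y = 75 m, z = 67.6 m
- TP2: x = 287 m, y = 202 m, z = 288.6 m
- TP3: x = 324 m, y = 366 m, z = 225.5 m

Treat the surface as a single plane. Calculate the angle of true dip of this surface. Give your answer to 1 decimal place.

Let the plane be z = a·x + b·y + c.
TP2−TP1: 300a + 127b = 221;  TP3−TP1: 337a + 291b = 157.9.
Solving gives a = 0.99453, b = −0.60913.
Gradient magnitude |∇z| = √(a² + b²) = √(0.98910 + 0.37104) = 1.16625.
True dip = arctan(1.16625) = 49.4°, dipping toward WNW (azimuth ≈ 301°).

49.4°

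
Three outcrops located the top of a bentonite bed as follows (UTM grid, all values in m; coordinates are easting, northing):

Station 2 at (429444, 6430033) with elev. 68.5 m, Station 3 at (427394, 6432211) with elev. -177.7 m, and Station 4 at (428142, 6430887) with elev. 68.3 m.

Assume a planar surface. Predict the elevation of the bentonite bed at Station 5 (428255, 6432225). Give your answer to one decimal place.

Let the plane be z = a·easting + b·northing + c.
Station 3−Station 2: −2050a + 2178b = −246.2;  Station 4−Station 2: −1302a + 854b = −0.2.
Solving gives a = −0.193371771, b = −0.295046892.
Then c = 68.5 − a·429444 − b·6430033 = 1980272.10.
At (428255, 6432225): z = −82812.4 − 1897808.0 + 1980272.10 = -348.3 m.

-348.3 m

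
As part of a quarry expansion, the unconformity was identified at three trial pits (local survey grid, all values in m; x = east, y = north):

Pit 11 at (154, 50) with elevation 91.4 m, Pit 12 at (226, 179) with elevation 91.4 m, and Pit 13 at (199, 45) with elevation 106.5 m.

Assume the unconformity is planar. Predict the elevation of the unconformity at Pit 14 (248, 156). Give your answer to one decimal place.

102.4 m

Let the plane be z = a·x + b·y + c.
Pit 12−Pit 11: 72a + 129b = 0;  Pit 13−Pit 11: 45a − 5b = 15.1.
Solving gives a = 0.31596, b = −0.17635.
Then c = 91.4 − a·154 − b·50 = 51.56.
At (248, 156): z = 78.4 − 27.5 + 51.56 = 102.4 m.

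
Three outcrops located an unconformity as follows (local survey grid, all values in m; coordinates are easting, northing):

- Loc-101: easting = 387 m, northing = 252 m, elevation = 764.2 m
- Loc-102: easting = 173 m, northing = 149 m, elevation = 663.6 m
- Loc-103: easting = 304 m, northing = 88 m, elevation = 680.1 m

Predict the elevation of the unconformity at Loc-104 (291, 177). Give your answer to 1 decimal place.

Let the plane be z = a·easting + b·northing + c.
Loc-102−Loc-101: −214a − 103b = −100.6;  Loc-103−Loc-101: −83a − 164b = −84.1.
Solving gives a = 0.29518, b = 0.36342.
Then c = 764.2 − a·387 − b·252 = 558.39.
At (291, 177): z = 85.9 + 64.3 + 558.39 = 708.6 m.

708.6 m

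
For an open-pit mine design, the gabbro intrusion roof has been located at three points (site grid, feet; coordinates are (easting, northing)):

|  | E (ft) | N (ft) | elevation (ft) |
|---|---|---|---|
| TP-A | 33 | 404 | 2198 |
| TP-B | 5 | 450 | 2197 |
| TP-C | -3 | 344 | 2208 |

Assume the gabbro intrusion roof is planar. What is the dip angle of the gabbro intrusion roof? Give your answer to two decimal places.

8.69°

Two edge vectors: TP-A→TP-B = (-28, 46, -1), TP-A→TP-C = (-36, -60, 10).
Normal n = (TP-A→TP-B) × (TP-A→TP-C) = (400, 316, 3336).
So ∂z/∂E = −n_x/n_z = −0.11990 and ∂z/∂N = −n_y/n_z = −0.09472.
Gradient magnitude |∇z| = √(a² + b²) = √(0.01438 + 0.00897) = 0.15281.
True dip = arctan(0.15281) = 8.69°, dipping toward NE (azimuth ≈ 052°).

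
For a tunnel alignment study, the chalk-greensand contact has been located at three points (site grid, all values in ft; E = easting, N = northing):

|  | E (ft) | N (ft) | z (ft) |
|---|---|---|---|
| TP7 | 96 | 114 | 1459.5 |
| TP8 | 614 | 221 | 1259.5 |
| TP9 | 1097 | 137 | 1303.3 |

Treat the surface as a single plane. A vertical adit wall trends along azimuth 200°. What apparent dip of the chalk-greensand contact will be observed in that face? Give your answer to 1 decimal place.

Let the plane be z = a·E + b·N + c.
TP8−TP7: 518a + 107b = −200;  TP9−TP7: 1001a + 23b = −156.2.
Solving gives a = −0.12725, b = −1.25312.
Unit vector along 200° is (sin 200°, cos 200°) = (-0.3420, -0.9397).
Slope in that direction = a·(-0.3420) + b·(-0.9397) = 1.22107.
Apparent dip = arctan|1.22107| = 50.7° (true dip is 51.6°, so apparent ≤ true as expected).

50.7°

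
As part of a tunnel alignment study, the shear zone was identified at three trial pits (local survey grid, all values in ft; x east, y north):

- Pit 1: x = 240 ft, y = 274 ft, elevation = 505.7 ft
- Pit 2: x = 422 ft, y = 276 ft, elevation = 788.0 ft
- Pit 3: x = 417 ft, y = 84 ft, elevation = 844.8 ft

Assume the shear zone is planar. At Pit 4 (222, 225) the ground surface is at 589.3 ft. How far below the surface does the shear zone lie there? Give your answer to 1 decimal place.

Two edge vectors: Pit 1→Pit 2 = (182, 2, 282.3), Pit 1→Pit 3 = (177, -190, 339.1).
Normal n = (Pit 1→Pit 2) × (Pit 1→Pit 3) = (54315.2, -11749.1, -34934).
So ∂z/∂x = −n_x/n_z = 1.55479 and ∂z/∂y = −n_y/n_z = −0.33632.
Intercept c from Pit 1: 505.7 − 373.15 + 92.15 = 224.70.
At (222, 225): z_contact = 345.16 − 75.67 + 224.70 = 494.19 ft.
Depth below ground = 589.3 − 494.19 = 95.1 ft.

95.1 ft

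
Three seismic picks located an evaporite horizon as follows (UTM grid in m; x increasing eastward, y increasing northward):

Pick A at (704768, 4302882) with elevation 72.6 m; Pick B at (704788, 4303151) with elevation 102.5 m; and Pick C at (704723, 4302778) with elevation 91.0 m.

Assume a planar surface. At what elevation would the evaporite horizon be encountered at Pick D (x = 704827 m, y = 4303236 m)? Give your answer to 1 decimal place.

Let the plane be z = a·x + b·y + c.
Pick B−Pick A: 20a + 269b = 29.9;  Pick C−Pick A: −45a − 104b = 18.4.
Solving gives a = −0.803910224, b = 0.170922693.
Then c = 72.6 − a·704768 − b·4302882 = −168817.38.
At (704827, 4303236): z = −566617.6 + 735520.7 − 168817.38 = 85.7 m.

85.7 m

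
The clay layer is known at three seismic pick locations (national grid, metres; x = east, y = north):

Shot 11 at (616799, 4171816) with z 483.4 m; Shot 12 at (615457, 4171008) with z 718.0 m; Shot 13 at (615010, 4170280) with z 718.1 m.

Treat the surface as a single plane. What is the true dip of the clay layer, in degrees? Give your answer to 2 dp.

Let the plane be z = a·x + b·y + c.
Shot 12−Shot 11: −1342a − 808b = 234.6;  Shot 13−Shot 11: −1789a − 1536b = 234.7.
Solving gives a = −0.27721, b = 0.17007.
Gradient magnitude |∇z| = √(a² + b²) = √(0.07685 + 0.02893) = 0.32523.
True dip = arctan(0.32523) = 18.02°, dipping toward ESE (azimuth ≈ 122°).

18.02°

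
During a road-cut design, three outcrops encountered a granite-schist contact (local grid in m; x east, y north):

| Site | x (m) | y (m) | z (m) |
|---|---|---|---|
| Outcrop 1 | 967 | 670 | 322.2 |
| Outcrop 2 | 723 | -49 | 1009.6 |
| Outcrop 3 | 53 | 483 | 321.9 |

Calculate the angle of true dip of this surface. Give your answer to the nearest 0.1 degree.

Let the plane be z = a·x + b·y + c.
Outcrop 2−Outcrop 1: −244a − 719b = 687.4;  Outcrop 3−Outcrop 1: −914a − 187b = −0.3.
Solving gives a = 0.21055, b = −1.02750.
Gradient magnitude |∇z| = √(a² + b²) = √(0.04433 + 1.05576) = 1.04885.
True dip = arctan(1.04885) = 46.4°, dipping toward NNW (azimuth ≈ 348°).

46.4°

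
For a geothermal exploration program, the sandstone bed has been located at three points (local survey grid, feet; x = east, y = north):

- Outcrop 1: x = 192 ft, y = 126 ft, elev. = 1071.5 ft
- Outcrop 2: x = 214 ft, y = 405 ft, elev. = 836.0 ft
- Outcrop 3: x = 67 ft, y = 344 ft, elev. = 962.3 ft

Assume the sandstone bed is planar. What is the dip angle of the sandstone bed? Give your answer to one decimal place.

43.8°

Let the plane be z = a·x + b·y + c.
Outcrop 2−Outcrop 1: 22a + 279b = −235.5;  Outcrop 3−Outcrop 1: −125a + 218b = −109.2.
Solving gives a = −0.52613, b = −0.80260.
Gradient magnitude |∇z| = √(a² + b²) = √(0.27682 + 0.64416) = 0.95968.
True dip = arctan(0.95968) = 43.8°, dipping toward NNE (azimuth ≈ 033°).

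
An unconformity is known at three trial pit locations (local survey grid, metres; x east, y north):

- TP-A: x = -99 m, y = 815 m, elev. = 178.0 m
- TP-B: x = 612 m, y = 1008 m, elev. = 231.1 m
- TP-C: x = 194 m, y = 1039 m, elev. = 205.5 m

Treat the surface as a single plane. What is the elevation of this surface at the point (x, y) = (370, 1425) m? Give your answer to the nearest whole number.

232 m

Two edge vectors: TP-A→TP-B = (711, 193, 53.1), TP-A→TP-C = (293, 224, 27.5).
Normal n = (TP-A→TP-B) × (TP-A→TP-C) = (-6586.9, -3994.2, 102715).
So ∂z/∂x = −n_x/n_z = 0.06413 and ∂z/∂y = −n_y/n_z = 0.03889.
Intercept c from TP-A: 178 + 6.35 − 31.69 = 152.66.
At (370, 1425): z = 23.7 + 55.4 + 152.66 = 231.8 m.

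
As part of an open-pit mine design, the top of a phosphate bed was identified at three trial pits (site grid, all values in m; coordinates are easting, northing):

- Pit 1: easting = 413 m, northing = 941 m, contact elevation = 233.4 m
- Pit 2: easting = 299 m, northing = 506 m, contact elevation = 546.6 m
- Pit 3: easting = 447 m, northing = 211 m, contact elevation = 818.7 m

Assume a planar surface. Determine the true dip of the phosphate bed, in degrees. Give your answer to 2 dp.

39.78°

Two edge vectors: Pit 1→Pit 2 = (-114, -435, 313.2), Pit 1→Pit 3 = (34, -730, 585.3).
Normal n = (Pit 1→Pit 2) × (Pit 1→Pit 3) = (-25969.5, 77373, 98010).
So ∂z/∂easting = −n_x/n_z = 0.26497 and ∂z/∂northing = −n_y/n_z = −0.78944.
Gradient magnitude |∇z| = √(a² + b²) = √(0.07021 + 0.62322) = 0.83272.
True dip = arctan(0.83272) = 39.78°, dipping toward NNW (azimuth ≈ 341°).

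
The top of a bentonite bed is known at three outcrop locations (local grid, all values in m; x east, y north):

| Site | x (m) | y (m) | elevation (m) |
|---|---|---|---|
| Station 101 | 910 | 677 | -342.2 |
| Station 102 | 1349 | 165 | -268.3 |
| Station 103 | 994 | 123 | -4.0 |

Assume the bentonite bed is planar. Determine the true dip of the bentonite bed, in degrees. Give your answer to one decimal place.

Two edge vectors: Station 101→Station 102 = (439, -512, 73.9), Station 101→Station 103 = (84, -554, 338.2).
Normal n = (Station 101→Station 102) × (Station 101→Station 103) = (-132217.8, -142262.2, -200198).
So ∂z/∂x = −n_x/n_z = −0.66044 and ∂z/∂y = −n_y/n_z = −0.71061.
Gradient magnitude |∇z| = √(a² + b²) = √(0.43617 + 0.50496) = 0.97012.
True dip = arctan(0.97012) = 44.1°, dipping toward NE (azimuth ≈ 043°).

44.1°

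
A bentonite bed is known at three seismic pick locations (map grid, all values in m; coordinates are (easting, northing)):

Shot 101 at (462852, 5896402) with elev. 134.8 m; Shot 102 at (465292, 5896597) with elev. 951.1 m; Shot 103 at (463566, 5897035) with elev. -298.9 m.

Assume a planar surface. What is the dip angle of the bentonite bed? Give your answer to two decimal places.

Let the plane be z = a·E + b·N + c.
Shot 102−Shot 101: 2440a + 195b = 816.3;  Shot 103−Shot 101: 714a + 633b = −433.7.
Solving gives a = 0.42788, b = −1.16778.
Gradient magnitude |∇z| = √(a² + b²) = √(0.18308 + 1.36370) = 1.24370.
True dip = arctan(1.24370) = 51.20°, dipping toward NNW (azimuth ≈ 340°).

51.20°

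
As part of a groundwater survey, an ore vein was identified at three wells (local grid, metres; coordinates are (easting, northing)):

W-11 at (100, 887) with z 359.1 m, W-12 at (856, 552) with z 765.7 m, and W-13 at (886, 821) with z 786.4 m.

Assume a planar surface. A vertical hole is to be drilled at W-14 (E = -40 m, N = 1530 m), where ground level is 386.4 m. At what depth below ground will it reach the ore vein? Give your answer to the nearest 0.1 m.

Let the plane be z = a·E + b·N + c.
W-12−W-11: 756a − 335b = 406.6;  W-13−W-11: 786a − 66b = 427.3.
Solving gives a = 0.544997, b = 0.016171.
Then c = 359.1 − a·100 − b·887 = 290.26.
At (-40, 1530): z_contact = −21.80 + 24.74 + 290.26 = 293.20 m.
Depth below ground = 386.4 − 293.20 = 93.2 m.

93.2 m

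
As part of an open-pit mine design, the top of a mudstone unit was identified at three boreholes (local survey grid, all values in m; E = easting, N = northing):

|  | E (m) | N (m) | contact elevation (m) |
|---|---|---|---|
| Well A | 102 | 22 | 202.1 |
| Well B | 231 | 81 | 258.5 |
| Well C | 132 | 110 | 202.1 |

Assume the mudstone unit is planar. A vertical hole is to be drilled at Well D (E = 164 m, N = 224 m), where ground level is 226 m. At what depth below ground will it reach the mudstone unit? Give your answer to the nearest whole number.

27 m

Let the plane be z = a·E + b·N + c.
Well B−Well A: 129a + 59b = 56.4;  Well C−Well A: 30a + 88b = 0.
Solving gives a = 0.51797, b = −0.17658.
Then c = 202.1 − a·102 − b·22 = 153.15.
At (164, 224): z_contact = 84.9 − 39.6 + 153.15 = 198.5 m.
Depth below ground = 226 − 198.5 = 27 m.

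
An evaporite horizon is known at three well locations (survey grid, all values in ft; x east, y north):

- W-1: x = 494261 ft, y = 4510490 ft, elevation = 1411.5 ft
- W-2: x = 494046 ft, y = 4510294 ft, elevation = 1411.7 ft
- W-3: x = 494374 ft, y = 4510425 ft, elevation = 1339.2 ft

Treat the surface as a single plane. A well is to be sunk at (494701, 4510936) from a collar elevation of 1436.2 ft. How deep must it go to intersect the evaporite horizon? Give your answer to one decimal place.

Let the plane be z = a·x + b·y + c.
W-2−W-1: −215a − 196b = 0.2;  W-3−W-1: 113a − 65b = −72.3.
Solving gives a = −0.392652880, b = 0.429695762.
Then c = 1411.5 − a·494261 − b·4510490 = −1742653.93.
At (494701, 4510936): z_contact = −194245.77 + 1938330.08 − 1742653.93 = 1430.38 ft.
Depth below ground = 1436.2 − 1430.38 = 5.8 ft.

5.8 ft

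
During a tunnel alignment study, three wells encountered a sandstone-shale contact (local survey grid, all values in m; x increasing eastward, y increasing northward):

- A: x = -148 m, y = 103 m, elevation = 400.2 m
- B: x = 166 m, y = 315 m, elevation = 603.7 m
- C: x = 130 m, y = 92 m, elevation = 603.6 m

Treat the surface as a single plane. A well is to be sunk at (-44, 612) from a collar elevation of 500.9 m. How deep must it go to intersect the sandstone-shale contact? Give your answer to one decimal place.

84.6 m

Two edge vectors: A→B = (314, 212, 203.5), A→C = (278, -11, 203.4).
Normal n = (A→B) × (A→C) = (45359.3, -7294.6, -62390).
So ∂z/∂x = −n_x/n_z = 0.72703 and ∂z/∂y = −n_y/n_z = −0.11692.
Intercept c from A: 400.2 + 107.60 + 12.04 = 519.84.
At (-44, 612): z_contact = −31.99 − 71.55 + 519.84 = 416.30 m.
Depth below ground = 500.9 − 416.30 = 84.6 m.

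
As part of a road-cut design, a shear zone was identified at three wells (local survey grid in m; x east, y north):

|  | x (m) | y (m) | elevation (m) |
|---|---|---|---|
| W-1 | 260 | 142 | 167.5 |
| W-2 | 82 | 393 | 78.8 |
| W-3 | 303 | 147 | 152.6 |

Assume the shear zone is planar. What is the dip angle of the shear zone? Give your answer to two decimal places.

31.85°

Two edge vectors: W-1→W-2 = (-178, 251, -88.7), W-1→W-3 = (43, 5, -14.9).
Normal n = (W-1→W-2) × (W-1→W-3) = (-3296.4, -6466.3, -11683).
So ∂z/∂x = −n_x/n_z = −0.28215 and ∂z/∂y = −n_y/n_z = −0.55348.
Gradient magnitude |∇z| = √(a² + b²) = √(0.07961 + 0.30634) = 0.62125.
True dip = arctan(0.62125) = 31.85°, dipping toward NNE (azimuth ≈ 027°).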